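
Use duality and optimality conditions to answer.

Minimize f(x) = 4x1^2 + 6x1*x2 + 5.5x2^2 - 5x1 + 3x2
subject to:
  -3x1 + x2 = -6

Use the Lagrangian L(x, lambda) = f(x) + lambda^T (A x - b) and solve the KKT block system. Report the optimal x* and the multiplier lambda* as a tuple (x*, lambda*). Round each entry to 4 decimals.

Form the Lagrangian:
  L(x, lambda) = (1/2) x^T Q x + c^T x + lambda^T (A x - b)
Stationarity (grad_x L = 0): Q x + c + A^T lambda = 0.
Primal feasibility: A x = b.

This gives the KKT block system:
  [ Q   A^T ] [ x     ]   [-c ]
  [ A    0  ] [ lambda ] = [ b ]

Solving the linear system:
  x*      = (1.6084, -1.1748)
  lambda* = (0.2727)
  f(x*)   = -4.965

x* = (1.6084, -1.1748), lambda* = (0.2727)


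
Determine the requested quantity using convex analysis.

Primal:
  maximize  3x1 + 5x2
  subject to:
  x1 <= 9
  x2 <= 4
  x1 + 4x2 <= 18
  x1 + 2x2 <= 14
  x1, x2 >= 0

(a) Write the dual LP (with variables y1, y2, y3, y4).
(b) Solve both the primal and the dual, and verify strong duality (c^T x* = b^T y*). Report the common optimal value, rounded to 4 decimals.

The standard primal-dual pair for 'max c^T x s.t. A x <= b, x >= 0' is:
  Dual:  min b^T y  s.t.  A^T y >= c,  y >= 0.

So the dual LP is:
  minimize  9y1 + 4y2 + 18y3 + 14y4
  subject to:
    y1 + y3 + y4 >= 3
    y2 + 4y3 + 2y4 >= 5
    y1, y2, y3, y4 >= 0

Solving the primal: x* = (9, 2.25).
  primal value c^T x* = 38.25.
Solving the dual: y* = (1.75, 0, 1.25, 0).
  dual value b^T y* = 38.25.
Strong duality: c^T x* = b^T y*. Confirmed.

38.25


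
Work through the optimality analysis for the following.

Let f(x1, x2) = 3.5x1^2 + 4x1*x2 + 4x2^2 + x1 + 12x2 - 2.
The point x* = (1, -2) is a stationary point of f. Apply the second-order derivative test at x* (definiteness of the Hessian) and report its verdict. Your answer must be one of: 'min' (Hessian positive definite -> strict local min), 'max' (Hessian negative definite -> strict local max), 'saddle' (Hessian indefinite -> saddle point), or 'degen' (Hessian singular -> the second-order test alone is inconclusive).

Compute the Hessian H = grad^2 f:
  H = [[7, 4], [4, 8]]
Verify stationarity: grad f(x*) = H x* + g = (0, 0).
Eigenvalues of H: 3.4689, 11.5311.
Both eigenvalues > 0, so H is positive definite -> x* is a strict local min.

min


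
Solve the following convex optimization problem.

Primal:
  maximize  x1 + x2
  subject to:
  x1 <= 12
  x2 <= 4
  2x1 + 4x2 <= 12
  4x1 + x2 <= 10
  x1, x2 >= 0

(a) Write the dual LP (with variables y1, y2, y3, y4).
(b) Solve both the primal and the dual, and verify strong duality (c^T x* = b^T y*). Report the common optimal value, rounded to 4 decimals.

The standard primal-dual pair for 'max c^T x s.t. A x <= b, x >= 0' is:
  Dual:  min b^T y  s.t.  A^T y >= c,  y >= 0.

So the dual LP is:
  minimize  12y1 + 4y2 + 12y3 + 10y4
  subject to:
    y1 + 2y3 + 4y4 >= 1
    y2 + 4y3 + y4 >= 1
    y1, y2, y3, y4 >= 0

Solving the primal: x* = (2, 2).
  primal value c^T x* = 4.
Solving the dual: y* = (0, 0, 0.2143, 0.1429).
  dual value b^T y* = 4.
Strong duality: c^T x* = b^T y*. Confirmed.

4


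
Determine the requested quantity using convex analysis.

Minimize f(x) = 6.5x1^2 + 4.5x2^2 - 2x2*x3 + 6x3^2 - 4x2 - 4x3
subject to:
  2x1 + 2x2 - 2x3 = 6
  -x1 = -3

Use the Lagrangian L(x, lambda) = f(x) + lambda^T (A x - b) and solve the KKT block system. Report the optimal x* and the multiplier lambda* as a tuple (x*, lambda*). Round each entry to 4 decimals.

Form the Lagrangian:
  L(x, lambda) = (1/2) x^T Q x + c^T x + lambda^T (A x - b)
Stationarity (grad_x L = 0): Q x + c + A^T lambda = 0.
Primal feasibility: A x = b.

This gives the KKT block system:
  [ Q   A^T ] [ x     ]   [-c ]
  [ A    0  ] [ lambda ] = [ b ]

Solving the linear system:
  x*      = (3, 0.4706, 0.4706)
  lambda* = (0.3529, 39.7059)
  f(x*)   = 56.6176

x* = (3, 0.4706, 0.4706), lambda* = (0.3529, 39.7059)


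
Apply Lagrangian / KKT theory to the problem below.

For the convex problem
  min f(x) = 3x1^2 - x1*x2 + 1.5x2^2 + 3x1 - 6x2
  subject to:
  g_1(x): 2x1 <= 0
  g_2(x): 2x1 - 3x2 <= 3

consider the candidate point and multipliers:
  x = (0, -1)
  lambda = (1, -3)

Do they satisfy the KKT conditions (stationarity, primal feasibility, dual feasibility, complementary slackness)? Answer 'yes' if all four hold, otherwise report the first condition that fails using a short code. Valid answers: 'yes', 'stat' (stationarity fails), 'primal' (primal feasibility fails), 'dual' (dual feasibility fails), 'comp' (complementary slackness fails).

Gradient of f: grad f(x) = Q x + c = (4, -9)
Constraint values g_i(x) = a_i^T x - b_i:
  g_1((0, -1)) = 0
  g_2((0, -1)) = 0
Stationarity residual: grad f(x) + sum_i lambda_i a_i = (0, 0)
  -> stationarity OK
Primal feasibility (all g_i <= 0): OK
Dual feasibility (all lambda_i >= 0): FAILS
Complementary slackness (lambda_i * g_i(x) = 0 for all i): OK

Verdict: the first failing condition is dual_feasibility -> dual.

dual


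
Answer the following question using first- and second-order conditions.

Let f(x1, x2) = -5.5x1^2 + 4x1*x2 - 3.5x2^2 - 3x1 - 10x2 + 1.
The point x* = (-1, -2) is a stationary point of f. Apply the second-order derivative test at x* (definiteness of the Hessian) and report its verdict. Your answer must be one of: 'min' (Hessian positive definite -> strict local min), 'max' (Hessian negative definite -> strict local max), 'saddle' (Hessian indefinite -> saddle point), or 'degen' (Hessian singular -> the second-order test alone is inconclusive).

Compute the Hessian H = grad^2 f:
  H = [[-11, 4], [4, -7]]
Verify stationarity: grad f(x*) = H x* + g = (0, 0).
Eigenvalues of H: -13.4721, -4.5279.
Both eigenvalues < 0, so H is negative definite -> x* is a strict local max.

max


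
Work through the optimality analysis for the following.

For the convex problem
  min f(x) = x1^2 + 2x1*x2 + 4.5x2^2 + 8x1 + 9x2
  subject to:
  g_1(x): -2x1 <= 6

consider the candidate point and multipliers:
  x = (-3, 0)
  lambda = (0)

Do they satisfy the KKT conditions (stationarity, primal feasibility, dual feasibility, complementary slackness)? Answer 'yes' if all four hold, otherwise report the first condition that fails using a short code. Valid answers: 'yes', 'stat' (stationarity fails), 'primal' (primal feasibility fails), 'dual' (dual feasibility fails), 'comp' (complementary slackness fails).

Gradient of f: grad f(x) = Q x + c = (2, 3)
Constraint values g_i(x) = a_i^T x - b_i:
  g_1((-3, 0)) = 0
Stationarity residual: grad f(x) + sum_i lambda_i a_i = (2, 3)
  -> stationarity FAILS
Primal feasibility (all g_i <= 0): OK
Dual feasibility (all lambda_i >= 0): OK
Complementary slackness (lambda_i * g_i(x) = 0 for all i): OK

Verdict: the first failing condition is stationarity -> stat.

stat


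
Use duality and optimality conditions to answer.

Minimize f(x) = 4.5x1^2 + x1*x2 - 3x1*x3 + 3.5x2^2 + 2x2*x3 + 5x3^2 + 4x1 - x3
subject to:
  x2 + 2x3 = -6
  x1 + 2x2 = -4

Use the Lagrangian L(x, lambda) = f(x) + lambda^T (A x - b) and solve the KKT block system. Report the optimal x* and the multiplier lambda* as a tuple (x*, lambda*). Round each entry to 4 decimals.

Form the Lagrangian:
  L(x, lambda) = (1/2) x^T Q x + c^T x + lambda^T (A x - b)
Stationarity (grad_x L = 0): Q x + c + A^T lambda = 0.
Primal feasibility: A x = b.

This gives the KKT block system:
  [ Q   A^T ] [ x     ]   [-c ]
  [ A    0  ] [ lambda ] = [ b ]

Solving the linear system:
  x*      = (-1.2836, -1.3582, -2.3209)
  lambda* = (11.5373, 1.9478)
  f(x*)   = 37.1007

x* = (-1.2836, -1.3582, -2.3209), lambda* = (11.5373, 1.9478)


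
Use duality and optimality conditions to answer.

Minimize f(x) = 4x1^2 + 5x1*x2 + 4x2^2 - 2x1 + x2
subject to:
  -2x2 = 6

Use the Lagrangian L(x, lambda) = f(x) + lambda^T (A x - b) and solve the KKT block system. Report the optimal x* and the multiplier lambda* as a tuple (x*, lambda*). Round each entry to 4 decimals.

Form the Lagrangian:
  L(x, lambda) = (1/2) x^T Q x + c^T x + lambda^T (A x - b)
Stationarity (grad_x L = 0): Q x + c + A^T lambda = 0.
Primal feasibility: A x = b.

This gives the KKT block system:
  [ Q   A^T ] [ x     ]   [-c ]
  [ A    0  ] [ lambda ] = [ b ]

Solving the linear system:
  x*      = (2.125, -3)
  lambda* = (-6.1875)
  f(x*)   = 14.9375

x* = (2.125, -3), lambda* = (-6.1875)


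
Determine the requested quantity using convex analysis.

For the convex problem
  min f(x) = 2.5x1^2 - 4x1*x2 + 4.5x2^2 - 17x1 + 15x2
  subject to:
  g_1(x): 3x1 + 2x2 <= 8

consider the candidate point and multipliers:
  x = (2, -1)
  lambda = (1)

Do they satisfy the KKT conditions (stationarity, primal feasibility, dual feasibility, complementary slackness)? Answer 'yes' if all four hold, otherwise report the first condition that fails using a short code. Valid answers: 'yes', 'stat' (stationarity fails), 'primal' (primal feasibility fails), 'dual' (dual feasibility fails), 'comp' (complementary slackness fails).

Gradient of f: grad f(x) = Q x + c = (-3, -2)
Constraint values g_i(x) = a_i^T x - b_i:
  g_1((2, -1)) = -4
Stationarity residual: grad f(x) + sum_i lambda_i a_i = (0, 0)
  -> stationarity OK
Primal feasibility (all g_i <= 0): OK
Dual feasibility (all lambda_i >= 0): OK
Complementary slackness (lambda_i * g_i(x) = 0 for all i): FAILS

Verdict: the first failing condition is complementary_slackness -> comp.

comp


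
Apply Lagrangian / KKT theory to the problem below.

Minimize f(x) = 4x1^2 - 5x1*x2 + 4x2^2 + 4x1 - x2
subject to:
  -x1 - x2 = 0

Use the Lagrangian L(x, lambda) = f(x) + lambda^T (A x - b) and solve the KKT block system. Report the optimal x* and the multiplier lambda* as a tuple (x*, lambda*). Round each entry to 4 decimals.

Form the Lagrangian:
  L(x, lambda) = (1/2) x^T Q x + c^T x + lambda^T (A x - b)
Stationarity (grad_x L = 0): Q x + c + A^T lambda = 0.
Primal feasibility: A x = b.

This gives the KKT block system:
  [ Q   A^T ] [ x     ]   [-c ]
  [ A    0  ] [ lambda ] = [ b ]

Solving the linear system:
  x*      = (-0.1923, 0.1923)
  lambda* = (1.5)
  f(x*)   = -0.4808

x* = (-0.1923, 0.1923), lambda* = (1.5)


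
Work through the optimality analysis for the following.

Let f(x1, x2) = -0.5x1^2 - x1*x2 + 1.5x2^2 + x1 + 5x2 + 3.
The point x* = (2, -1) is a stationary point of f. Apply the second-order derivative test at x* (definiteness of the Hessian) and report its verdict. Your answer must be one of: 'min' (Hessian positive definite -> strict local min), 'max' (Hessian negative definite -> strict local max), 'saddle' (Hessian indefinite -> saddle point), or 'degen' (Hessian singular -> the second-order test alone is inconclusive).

Compute the Hessian H = grad^2 f:
  H = [[-1, -1], [-1, 3]]
Verify stationarity: grad f(x*) = H x* + g = (0, 0).
Eigenvalues of H: -1.2361, 3.2361.
Eigenvalues have mixed signs, so H is indefinite -> x* is a saddle point.

saddle


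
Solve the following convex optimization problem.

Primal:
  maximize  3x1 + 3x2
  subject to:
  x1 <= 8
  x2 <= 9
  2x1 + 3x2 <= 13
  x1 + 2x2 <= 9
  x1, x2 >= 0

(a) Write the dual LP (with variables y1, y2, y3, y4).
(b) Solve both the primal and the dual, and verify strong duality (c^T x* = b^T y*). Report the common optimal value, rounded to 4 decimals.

The standard primal-dual pair for 'max c^T x s.t. A x <= b, x >= 0' is:
  Dual:  min b^T y  s.t.  A^T y >= c,  y >= 0.

So the dual LP is:
  minimize  8y1 + 9y2 + 13y3 + 9y4
  subject to:
    y1 + 2y3 + y4 >= 3
    y2 + 3y3 + 2y4 >= 3
    y1, y2, y3, y4 >= 0

Solving the primal: x* = (6.5, 0).
  primal value c^T x* = 19.5.
Solving the dual: y* = (0, 0, 1.5, 0).
  dual value b^T y* = 19.5.
Strong duality: c^T x* = b^T y*. Confirmed.

19.5


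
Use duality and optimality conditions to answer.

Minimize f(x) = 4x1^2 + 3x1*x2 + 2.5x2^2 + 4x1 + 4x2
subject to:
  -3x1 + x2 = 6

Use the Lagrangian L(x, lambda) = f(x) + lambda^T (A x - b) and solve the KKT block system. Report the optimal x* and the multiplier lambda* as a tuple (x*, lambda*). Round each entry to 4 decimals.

Form the Lagrangian:
  L(x, lambda) = (1/2) x^T Q x + c^T x + lambda^T (A x - b)
Stationarity (grad_x L = 0): Q x + c + A^T lambda = 0.
Primal feasibility: A x = b.

This gives the KKT block system:
  [ Q   A^T ] [ x     ]   [-c ]
  [ A    0  ] [ lambda ] = [ b ]

Solving the linear system:
  x*      = (-1.7465, 0.7606)
  lambda* = (-2.5634)
  f(x*)   = 5.7183

x* = (-1.7465, 0.7606), lambda* = (-2.5634)


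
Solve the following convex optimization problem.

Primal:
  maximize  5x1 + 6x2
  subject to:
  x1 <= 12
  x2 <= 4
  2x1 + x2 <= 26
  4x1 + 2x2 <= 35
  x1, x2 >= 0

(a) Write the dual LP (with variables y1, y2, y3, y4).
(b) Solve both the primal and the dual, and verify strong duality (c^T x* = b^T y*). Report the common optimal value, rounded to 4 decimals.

The standard primal-dual pair for 'max c^T x s.t. A x <= b, x >= 0' is:
  Dual:  min b^T y  s.t.  A^T y >= c,  y >= 0.

So the dual LP is:
  minimize  12y1 + 4y2 + 26y3 + 35y4
  subject to:
    y1 + 2y3 + 4y4 >= 5
    y2 + y3 + 2y4 >= 6
    y1, y2, y3, y4 >= 0

Solving the primal: x* = (6.75, 4).
  primal value c^T x* = 57.75.
Solving the dual: y* = (0, 3.5, 0, 1.25).
  dual value b^T y* = 57.75.
Strong duality: c^T x* = b^T y*. Confirmed.

57.75


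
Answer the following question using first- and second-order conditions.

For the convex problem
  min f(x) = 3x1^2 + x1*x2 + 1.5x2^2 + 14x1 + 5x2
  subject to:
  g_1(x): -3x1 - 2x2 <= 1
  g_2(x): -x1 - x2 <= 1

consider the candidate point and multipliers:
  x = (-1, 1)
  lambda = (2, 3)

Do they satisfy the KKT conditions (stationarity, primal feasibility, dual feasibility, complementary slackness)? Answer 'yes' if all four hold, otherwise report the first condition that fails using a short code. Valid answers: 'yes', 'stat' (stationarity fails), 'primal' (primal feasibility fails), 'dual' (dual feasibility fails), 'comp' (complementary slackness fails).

Gradient of f: grad f(x) = Q x + c = (9, 7)
Constraint values g_i(x) = a_i^T x - b_i:
  g_1((-1, 1)) = 0
  g_2((-1, 1)) = -1
Stationarity residual: grad f(x) + sum_i lambda_i a_i = (0, 0)
  -> stationarity OK
Primal feasibility (all g_i <= 0): OK
Dual feasibility (all lambda_i >= 0): OK
Complementary slackness (lambda_i * g_i(x) = 0 for all i): FAILS

Verdict: the first failing condition is complementary_slackness -> comp.

comp


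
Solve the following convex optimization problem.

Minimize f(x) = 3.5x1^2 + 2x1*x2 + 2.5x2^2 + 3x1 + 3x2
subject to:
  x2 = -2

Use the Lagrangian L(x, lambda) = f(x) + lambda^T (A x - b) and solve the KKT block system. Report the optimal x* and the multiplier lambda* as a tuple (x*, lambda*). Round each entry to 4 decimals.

Form the Lagrangian:
  L(x, lambda) = (1/2) x^T Q x + c^T x + lambda^T (A x - b)
Stationarity (grad_x L = 0): Q x + c + A^T lambda = 0.
Primal feasibility: A x = b.

This gives the KKT block system:
  [ Q   A^T ] [ x     ]   [-c ]
  [ A    0  ] [ lambda ] = [ b ]

Solving the linear system:
  x*      = (0.1429, -2)
  lambda* = (6.7143)
  f(x*)   = 3.9286

x* = (0.1429, -2), lambda* = (6.7143)


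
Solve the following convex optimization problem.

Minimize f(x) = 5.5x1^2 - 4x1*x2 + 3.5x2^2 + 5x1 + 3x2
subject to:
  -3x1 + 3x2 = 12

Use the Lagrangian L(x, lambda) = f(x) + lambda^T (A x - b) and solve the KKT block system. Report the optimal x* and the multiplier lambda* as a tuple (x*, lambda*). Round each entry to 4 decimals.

Form the Lagrangian:
  L(x, lambda) = (1/2) x^T Q x + c^T x + lambda^T (A x - b)
Stationarity (grad_x L = 0): Q x + c + A^T lambda = 0.
Primal feasibility: A x = b.

This gives the KKT block system:
  [ Q   A^T ] [ x     ]   [-c ]
  [ A    0  ] [ lambda ] = [ b ]

Solving the linear system:
  x*      = (-2, 2)
  lambda* = (-8.3333)
  f(x*)   = 48

x* = (-2, 2), lambda* = (-8.3333)


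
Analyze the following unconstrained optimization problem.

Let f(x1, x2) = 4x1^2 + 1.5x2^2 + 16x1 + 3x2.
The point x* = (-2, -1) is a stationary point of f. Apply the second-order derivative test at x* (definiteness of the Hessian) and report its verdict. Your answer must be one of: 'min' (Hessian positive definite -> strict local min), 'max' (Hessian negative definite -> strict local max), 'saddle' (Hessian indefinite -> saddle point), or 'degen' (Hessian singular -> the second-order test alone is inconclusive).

Compute the Hessian H = grad^2 f:
  H = [[8, 0], [0, 3]]
Verify stationarity: grad f(x*) = H x* + g = (0, 0).
Eigenvalues of H: 3, 8.
Both eigenvalues > 0, so H is positive definite -> x* is a strict local min.

min


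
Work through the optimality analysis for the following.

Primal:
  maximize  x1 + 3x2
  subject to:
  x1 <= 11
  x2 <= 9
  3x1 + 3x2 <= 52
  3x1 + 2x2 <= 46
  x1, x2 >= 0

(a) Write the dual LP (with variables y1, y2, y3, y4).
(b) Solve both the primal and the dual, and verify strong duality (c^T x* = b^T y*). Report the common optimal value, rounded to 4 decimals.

The standard primal-dual pair for 'max c^T x s.t. A x <= b, x >= 0' is:
  Dual:  min b^T y  s.t.  A^T y >= c,  y >= 0.

So the dual LP is:
  minimize  11y1 + 9y2 + 52y3 + 46y4
  subject to:
    y1 + 3y3 + 3y4 >= 1
    y2 + 3y3 + 2y4 >= 3
    y1, y2, y3, y4 >= 0

Solving the primal: x* = (8.3333, 9).
  primal value c^T x* = 35.3333.
Solving the dual: y* = (0, 2, 0.3333, 0).
  dual value b^T y* = 35.3333.
Strong duality: c^T x* = b^T y*. Confirmed.

35.3333


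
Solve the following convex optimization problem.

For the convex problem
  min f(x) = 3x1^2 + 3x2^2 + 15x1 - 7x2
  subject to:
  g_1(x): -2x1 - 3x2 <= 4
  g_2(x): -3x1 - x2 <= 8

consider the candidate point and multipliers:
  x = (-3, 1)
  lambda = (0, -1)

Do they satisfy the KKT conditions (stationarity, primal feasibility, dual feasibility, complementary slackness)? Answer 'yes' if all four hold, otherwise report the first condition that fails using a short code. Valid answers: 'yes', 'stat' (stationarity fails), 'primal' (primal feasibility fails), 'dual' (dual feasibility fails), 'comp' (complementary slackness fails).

Gradient of f: grad f(x) = Q x + c = (-3, -1)
Constraint values g_i(x) = a_i^T x - b_i:
  g_1((-3, 1)) = -1
  g_2((-3, 1)) = 0
Stationarity residual: grad f(x) + sum_i lambda_i a_i = (0, 0)
  -> stationarity OK
Primal feasibility (all g_i <= 0): OK
Dual feasibility (all lambda_i >= 0): FAILS
Complementary slackness (lambda_i * g_i(x) = 0 for all i): OK

Verdict: the first failing condition is dual_feasibility -> dual.

dual


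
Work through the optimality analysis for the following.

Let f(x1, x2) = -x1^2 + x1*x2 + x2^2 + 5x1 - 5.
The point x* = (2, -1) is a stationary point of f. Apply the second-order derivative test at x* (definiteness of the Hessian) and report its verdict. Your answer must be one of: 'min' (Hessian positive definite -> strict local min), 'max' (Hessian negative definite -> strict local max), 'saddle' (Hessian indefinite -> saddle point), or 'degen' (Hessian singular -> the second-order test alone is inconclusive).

Compute the Hessian H = grad^2 f:
  H = [[-2, 1], [1, 2]]
Verify stationarity: grad f(x*) = H x* + g = (0, 0).
Eigenvalues of H: -2.2361, 2.2361.
Eigenvalues have mixed signs, so H is indefinite -> x* is a saddle point.

saddle


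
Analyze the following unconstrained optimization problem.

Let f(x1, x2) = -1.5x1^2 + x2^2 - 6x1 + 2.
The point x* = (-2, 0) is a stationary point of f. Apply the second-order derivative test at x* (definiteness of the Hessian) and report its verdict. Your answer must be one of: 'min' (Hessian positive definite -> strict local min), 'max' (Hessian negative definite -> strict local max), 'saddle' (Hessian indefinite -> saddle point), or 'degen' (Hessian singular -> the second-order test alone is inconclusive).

Compute the Hessian H = grad^2 f:
  H = [[-3, 0], [0, 2]]
Verify stationarity: grad f(x*) = H x* + g = (0, 0).
Eigenvalues of H: -3, 2.
Eigenvalues have mixed signs, so H is indefinite -> x* is a saddle point.

saddle


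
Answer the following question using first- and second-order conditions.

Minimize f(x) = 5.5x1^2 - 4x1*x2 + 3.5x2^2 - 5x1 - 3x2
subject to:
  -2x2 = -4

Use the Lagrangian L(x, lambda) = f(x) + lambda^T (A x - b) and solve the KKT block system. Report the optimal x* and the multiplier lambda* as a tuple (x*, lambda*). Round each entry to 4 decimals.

Form the Lagrangian:
  L(x, lambda) = (1/2) x^T Q x + c^T x + lambda^T (A x - b)
Stationarity (grad_x L = 0): Q x + c + A^T lambda = 0.
Primal feasibility: A x = b.

This gives the KKT block system:
  [ Q   A^T ] [ x     ]   [-c ]
  [ A    0  ] [ lambda ] = [ b ]

Solving the linear system:
  x*      = (1.1818, 2)
  lambda* = (3.1364)
  f(x*)   = 0.3182

x* = (1.1818, 2), lambda* = (3.1364)


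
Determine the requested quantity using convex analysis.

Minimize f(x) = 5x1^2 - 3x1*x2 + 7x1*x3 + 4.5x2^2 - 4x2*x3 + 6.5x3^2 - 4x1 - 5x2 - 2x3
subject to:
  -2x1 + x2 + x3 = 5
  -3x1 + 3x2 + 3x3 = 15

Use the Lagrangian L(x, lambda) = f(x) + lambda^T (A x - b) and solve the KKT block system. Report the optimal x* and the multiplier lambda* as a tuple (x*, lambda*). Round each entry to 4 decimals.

Form the Lagrangian:
  L(x, lambda) = (1/2) x^T Q x + c^T x + lambda^T (A x - b)
Stationarity (grad_x L = 0): Q x + c + A^T lambda = 0.
Primal feasibility: A x = b.

This gives the KKT block system:
  [ Q   A^T ] [ x     ]   [-c ]
  [ A    0  ] [ lambda ] = [ b ]

Solving the linear system:
  x*      = (0, 2.9333, 2.0667)
  lambda* = (14.8, -9.3111)
  f(x*)   = 23.4333

x* = (0, 2.9333, 2.0667), lambda* = (14.8, -9.3111)


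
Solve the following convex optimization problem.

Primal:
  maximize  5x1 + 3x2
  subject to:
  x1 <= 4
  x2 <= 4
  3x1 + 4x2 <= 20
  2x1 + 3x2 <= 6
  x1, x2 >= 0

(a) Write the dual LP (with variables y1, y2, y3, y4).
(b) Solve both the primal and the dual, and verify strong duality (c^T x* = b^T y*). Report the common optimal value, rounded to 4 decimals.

The standard primal-dual pair for 'max c^T x s.t. A x <= b, x >= 0' is:
  Dual:  min b^T y  s.t.  A^T y >= c,  y >= 0.

So the dual LP is:
  minimize  4y1 + 4y2 + 20y3 + 6y4
  subject to:
    y1 + 3y3 + 2y4 >= 5
    y2 + 4y3 + 3y4 >= 3
    y1, y2, y3, y4 >= 0

Solving the primal: x* = (3, 0).
  primal value c^T x* = 15.
Solving the dual: y* = (0, 0, 0, 2.5).
  dual value b^T y* = 15.
Strong duality: c^T x* = b^T y*. Confirmed.

15


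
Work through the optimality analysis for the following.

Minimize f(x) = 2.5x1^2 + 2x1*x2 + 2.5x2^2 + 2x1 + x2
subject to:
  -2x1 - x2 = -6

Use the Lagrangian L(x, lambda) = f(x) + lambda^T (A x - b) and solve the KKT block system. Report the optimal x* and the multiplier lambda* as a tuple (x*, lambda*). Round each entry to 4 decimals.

Form the Lagrangian:
  L(x, lambda) = (1/2) x^T Q x + c^T x + lambda^T (A x - b)
Stationarity (grad_x L = 0): Q x + c + A^T lambda = 0.
Primal feasibility: A x = b.

This gives the KKT block system:
  [ Q   A^T ] [ x     ]   [-c ]
  [ A    0  ] [ lambda ] = [ b ]

Solving the linear system:
  x*      = (2.8235, 0.3529)
  lambda* = (8.4118)
  f(x*)   = 28.2353

x* = (2.8235, 0.3529), lambda* = (8.4118)


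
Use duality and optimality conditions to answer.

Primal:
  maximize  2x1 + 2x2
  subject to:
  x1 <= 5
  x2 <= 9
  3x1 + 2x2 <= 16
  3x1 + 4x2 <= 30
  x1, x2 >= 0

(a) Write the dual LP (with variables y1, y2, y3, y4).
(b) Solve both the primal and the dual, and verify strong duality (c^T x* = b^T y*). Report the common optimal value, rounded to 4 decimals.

The standard primal-dual pair for 'max c^T x s.t. A x <= b, x >= 0' is:
  Dual:  min b^T y  s.t.  A^T y >= c,  y >= 0.

So the dual LP is:
  minimize  5y1 + 9y2 + 16y3 + 30y4
  subject to:
    y1 + 3y3 + 3y4 >= 2
    y2 + 2y3 + 4y4 >= 2
    y1, y2, y3, y4 >= 0

Solving the primal: x* = (0.6667, 7).
  primal value c^T x* = 15.3333.
Solving the dual: y* = (0, 0, 0.3333, 0.3333).
  dual value b^T y* = 15.3333.
Strong duality: c^T x* = b^T y*. Confirmed.

15.3333


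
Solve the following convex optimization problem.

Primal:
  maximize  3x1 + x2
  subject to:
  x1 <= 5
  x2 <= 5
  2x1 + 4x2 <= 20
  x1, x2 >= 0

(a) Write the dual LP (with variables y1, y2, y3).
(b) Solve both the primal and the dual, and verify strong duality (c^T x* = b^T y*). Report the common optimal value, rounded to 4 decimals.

The standard primal-dual pair for 'max c^T x s.t. A x <= b, x >= 0' is:
  Dual:  min b^T y  s.t.  A^T y >= c,  y >= 0.

So the dual LP is:
  minimize  5y1 + 5y2 + 20y3
  subject to:
    y1 + 2y3 >= 3
    y2 + 4y3 >= 1
    y1, y2, y3 >= 0

Solving the primal: x* = (5, 2.5).
  primal value c^T x* = 17.5.
Solving the dual: y* = (2.5, 0, 0.25).
  dual value b^T y* = 17.5.
Strong duality: c^T x* = b^T y*. Confirmed.

17.5


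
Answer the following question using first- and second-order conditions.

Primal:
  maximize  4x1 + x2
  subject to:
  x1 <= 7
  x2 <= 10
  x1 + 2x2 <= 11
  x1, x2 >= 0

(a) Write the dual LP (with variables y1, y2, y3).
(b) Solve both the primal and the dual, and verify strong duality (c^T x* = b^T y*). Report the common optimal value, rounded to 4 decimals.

The standard primal-dual pair for 'max c^T x s.t. A x <= b, x >= 0' is:
  Dual:  min b^T y  s.t.  A^T y >= c,  y >= 0.

So the dual LP is:
  minimize  7y1 + 10y2 + 11y3
  subject to:
    y1 + y3 >= 4
    y2 + 2y3 >= 1
    y1, y2, y3 >= 0

Solving the primal: x* = (7, 2).
  primal value c^T x* = 30.
Solving the dual: y* = (3.5, 0, 0.5).
  dual value b^T y* = 30.
Strong duality: c^T x* = b^T y*. Confirmed.

30


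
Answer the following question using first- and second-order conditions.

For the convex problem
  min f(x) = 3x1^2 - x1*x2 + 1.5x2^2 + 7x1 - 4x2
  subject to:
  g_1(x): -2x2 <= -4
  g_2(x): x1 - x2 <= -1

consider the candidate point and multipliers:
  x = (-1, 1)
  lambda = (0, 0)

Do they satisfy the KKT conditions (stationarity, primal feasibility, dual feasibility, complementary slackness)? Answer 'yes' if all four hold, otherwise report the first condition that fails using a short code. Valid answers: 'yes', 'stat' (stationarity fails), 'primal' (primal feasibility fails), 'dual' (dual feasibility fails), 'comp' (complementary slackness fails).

Gradient of f: grad f(x) = Q x + c = (0, 0)
Constraint values g_i(x) = a_i^T x - b_i:
  g_1((-1, 1)) = 2
  g_2((-1, 1)) = -1
Stationarity residual: grad f(x) + sum_i lambda_i a_i = (0, 0)
  -> stationarity OK
Primal feasibility (all g_i <= 0): FAILS
Dual feasibility (all lambda_i >= 0): OK
Complementary slackness (lambda_i * g_i(x) = 0 for all i): OK

Verdict: the first failing condition is primal_feasibility -> primal.

primal


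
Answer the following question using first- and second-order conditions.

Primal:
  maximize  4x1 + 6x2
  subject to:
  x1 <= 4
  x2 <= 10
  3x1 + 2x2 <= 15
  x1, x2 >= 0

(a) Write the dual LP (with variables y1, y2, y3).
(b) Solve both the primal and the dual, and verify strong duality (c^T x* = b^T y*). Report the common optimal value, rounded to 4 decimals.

The standard primal-dual pair for 'max c^T x s.t. A x <= b, x >= 0' is:
  Dual:  min b^T y  s.t.  A^T y >= c,  y >= 0.

So the dual LP is:
  minimize  4y1 + 10y2 + 15y3
  subject to:
    y1 + 3y3 >= 4
    y2 + 2y3 >= 6
    y1, y2, y3 >= 0

Solving the primal: x* = (0, 7.5).
  primal value c^T x* = 45.
Solving the dual: y* = (0, 0, 3).
  dual value b^T y* = 45.
Strong duality: c^T x* = b^T y*. Confirmed.

45


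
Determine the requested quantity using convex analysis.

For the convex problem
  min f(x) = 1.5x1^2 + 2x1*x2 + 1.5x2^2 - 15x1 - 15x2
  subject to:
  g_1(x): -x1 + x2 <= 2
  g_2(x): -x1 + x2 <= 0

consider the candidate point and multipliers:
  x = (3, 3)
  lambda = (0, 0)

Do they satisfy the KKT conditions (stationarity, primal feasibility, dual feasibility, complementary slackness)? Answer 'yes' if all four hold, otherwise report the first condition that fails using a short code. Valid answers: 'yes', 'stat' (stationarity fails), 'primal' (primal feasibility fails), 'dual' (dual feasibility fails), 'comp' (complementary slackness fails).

Gradient of f: grad f(x) = Q x + c = (0, 0)
Constraint values g_i(x) = a_i^T x - b_i:
  g_1((3, 3)) = -2
  g_2((3, 3)) = 0
Stationarity residual: grad f(x) + sum_i lambda_i a_i = (0, 0)
  -> stationarity OK
Primal feasibility (all g_i <= 0): OK
Dual feasibility (all lambda_i >= 0): OK
Complementary slackness (lambda_i * g_i(x) = 0 for all i): OK

Verdict: yes, KKT holds.

yes


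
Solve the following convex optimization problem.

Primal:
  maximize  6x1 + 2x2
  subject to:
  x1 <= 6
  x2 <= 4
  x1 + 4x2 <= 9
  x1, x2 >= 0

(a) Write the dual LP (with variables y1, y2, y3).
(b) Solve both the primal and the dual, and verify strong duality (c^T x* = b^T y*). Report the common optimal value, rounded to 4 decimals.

The standard primal-dual pair for 'max c^T x s.t. A x <= b, x >= 0' is:
  Dual:  min b^T y  s.t.  A^T y >= c,  y >= 0.

So the dual LP is:
  minimize  6y1 + 4y2 + 9y3
  subject to:
    y1 + y3 >= 6
    y2 + 4y3 >= 2
    y1, y2, y3 >= 0

Solving the primal: x* = (6, 0.75).
  primal value c^T x* = 37.5.
Solving the dual: y* = (5.5, 0, 0.5).
  dual value b^T y* = 37.5.
Strong duality: c^T x* = b^T y*. Confirmed.

37.5


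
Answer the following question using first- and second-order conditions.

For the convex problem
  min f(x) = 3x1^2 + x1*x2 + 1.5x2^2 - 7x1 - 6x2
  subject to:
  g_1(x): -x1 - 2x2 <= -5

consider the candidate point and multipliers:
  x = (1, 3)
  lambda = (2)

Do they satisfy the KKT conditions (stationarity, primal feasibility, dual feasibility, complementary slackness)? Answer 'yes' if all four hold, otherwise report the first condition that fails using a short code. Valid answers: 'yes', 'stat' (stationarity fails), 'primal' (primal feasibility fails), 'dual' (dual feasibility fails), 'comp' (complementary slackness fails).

Gradient of f: grad f(x) = Q x + c = (2, 4)
Constraint values g_i(x) = a_i^T x - b_i:
  g_1((1, 3)) = -2
Stationarity residual: grad f(x) + sum_i lambda_i a_i = (0, 0)
  -> stationarity OK
Primal feasibility (all g_i <= 0): OK
Dual feasibility (all lambda_i >= 0): OK
Complementary slackness (lambda_i * g_i(x) = 0 for all i): FAILS

Verdict: the first failing condition is complementary_slackness -> comp.

comp


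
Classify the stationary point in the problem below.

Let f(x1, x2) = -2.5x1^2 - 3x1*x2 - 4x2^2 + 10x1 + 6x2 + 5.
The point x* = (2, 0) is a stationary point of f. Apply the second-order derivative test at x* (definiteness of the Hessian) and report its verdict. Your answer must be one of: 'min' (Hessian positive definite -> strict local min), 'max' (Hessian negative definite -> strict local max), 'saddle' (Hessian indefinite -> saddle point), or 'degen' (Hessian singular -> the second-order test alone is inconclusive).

Compute the Hessian H = grad^2 f:
  H = [[-5, -3], [-3, -8]]
Verify stationarity: grad f(x*) = H x* + g = (0, 0).
Eigenvalues of H: -9.8541, -3.1459.
Both eigenvalues < 0, so H is negative definite -> x* is a strict local max.

max


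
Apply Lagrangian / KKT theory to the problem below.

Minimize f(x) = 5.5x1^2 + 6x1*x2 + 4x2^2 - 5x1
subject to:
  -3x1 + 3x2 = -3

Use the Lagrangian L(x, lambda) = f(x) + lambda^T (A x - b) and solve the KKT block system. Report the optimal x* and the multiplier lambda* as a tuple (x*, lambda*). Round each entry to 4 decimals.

Form the Lagrangian:
  L(x, lambda) = (1/2) x^T Q x + c^T x + lambda^T (A x - b)
Stationarity (grad_x L = 0): Q x + c + A^T lambda = 0.
Primal feasibility: A x = b.

This gives the KKT block system:
  [ Q   A^T ] [ x     ]   [-c ]
  [ A    0  ] [ lambda ] = [ b ]

Solving the linear system:
  x*      = (0.6129, -0.3871)
  lambda* = (-0.1935)
  f(x*)   = -1.8226

x* = (0.6129, -0.3871), lambda* = (-0.1935)


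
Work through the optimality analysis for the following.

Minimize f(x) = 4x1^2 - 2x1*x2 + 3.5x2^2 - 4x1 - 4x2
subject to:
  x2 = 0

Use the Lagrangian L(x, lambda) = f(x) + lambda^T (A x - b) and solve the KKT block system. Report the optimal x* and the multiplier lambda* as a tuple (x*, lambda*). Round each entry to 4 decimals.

Form the Lagrangian:
  L(x, lambda) = (1/2) x^T Q x + c^T x + lambda^T (A x - b)
Stationarity (grad_x L = 0): Q x + c + A^T lambda = 0.
Primal feasibility: A x = b.

This gives the KKT block system:
  [ Q   A^T ] [ x     ]   [-c ]
  [ A    0  ] [ lambda ] = [ b ]

Solving the linear system:
  x*      = (0.5, 0)
  lambda* = (5)
  f(x*)   = -1

x* = (0.5, 0), lambda* = (5)


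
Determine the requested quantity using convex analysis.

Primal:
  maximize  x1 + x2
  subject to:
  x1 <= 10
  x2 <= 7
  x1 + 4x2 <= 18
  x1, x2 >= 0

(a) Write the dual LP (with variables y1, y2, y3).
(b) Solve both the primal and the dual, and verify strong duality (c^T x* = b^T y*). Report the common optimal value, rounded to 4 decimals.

The standard primal-dual pair for 'max c^T x s.t. A x <= b, x >= 0' is:
  Dual:  min b^T y  s.t.  A^T y >= c,  y >= 0.

So the dual LP is:
  minimize  10y1 + 7y2 + 18y3
  subject to:
    y1 + y3 >= 1
    y2 + 4y3 >= 1
    y1, y2, y3 >= 0

Solving the primal: x* = (10, 2).
  primal value c^T x* = 12.
Solving the dual: y* = (0.75, 0, 0.25).
  dual value b^T y* = 12.
Strong duality: c^T x* = b^T y*. Confirmed.

12


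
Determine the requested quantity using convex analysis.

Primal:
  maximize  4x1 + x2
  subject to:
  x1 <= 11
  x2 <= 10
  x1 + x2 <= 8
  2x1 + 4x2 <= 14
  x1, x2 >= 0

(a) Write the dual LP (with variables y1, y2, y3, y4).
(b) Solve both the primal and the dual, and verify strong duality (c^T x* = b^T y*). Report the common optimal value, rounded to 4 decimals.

The standard primal-dual pair for 'max c^T x s.t. A x <= b, x >= 0' is:
  Dual:  min b^T y  s.t.  A^T y >= c,  y >= 0.

So the dual LP is:
  minimize  11y1 + 10y2 + 8y3 + 14y4
  subject to:
    y1 + y3 + 2y4 >= 4
    y2 + y3 + 4y4 >= 1
    y1, y2, y3, y4 >= 0

Solving the primal: x* = (7, 0).
  primal value c^T x* = 28.
Solving the dual: y* = (0, 0, 0, 2).
  dual value b^T y* = 28.
Strong duality: c^T x* = b^T y*. Confirmed.

28


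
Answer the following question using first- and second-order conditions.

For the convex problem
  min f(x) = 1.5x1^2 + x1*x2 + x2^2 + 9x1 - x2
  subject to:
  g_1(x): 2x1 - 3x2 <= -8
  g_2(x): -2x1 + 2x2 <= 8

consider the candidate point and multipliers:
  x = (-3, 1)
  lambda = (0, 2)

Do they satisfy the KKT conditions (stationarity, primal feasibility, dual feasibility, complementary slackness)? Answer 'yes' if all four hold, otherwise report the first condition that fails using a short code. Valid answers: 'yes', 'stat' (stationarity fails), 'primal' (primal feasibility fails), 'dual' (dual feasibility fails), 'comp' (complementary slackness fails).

Gradient of f: grad f(x) = Q x + c = (1, -2)
Constraint values g_i(x) = a_i^T x - b_i:
  g_1((-3, 1)) = -1
  g_2((-3, 1)) = 0
Stationarity residual: grad f(x) + sum_i lambda_i a_i = (-3, 2)
  -> stationarity FAILS
Primal feasibility (all g_i <= 0): OK
Dual feasibility (all lambda_i >= 0): OK
Complementary slackness (lambda_i * g_i(x) = 0 for all i): OK

Verdict: the first failing condition is stationarity -> stat.

stat


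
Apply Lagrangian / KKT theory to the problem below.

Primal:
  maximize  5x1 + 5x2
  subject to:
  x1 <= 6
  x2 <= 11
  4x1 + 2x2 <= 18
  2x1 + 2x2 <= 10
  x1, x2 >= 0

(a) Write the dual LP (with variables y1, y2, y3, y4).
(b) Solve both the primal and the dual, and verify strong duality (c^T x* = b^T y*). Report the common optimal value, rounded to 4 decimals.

The standard primal-dual pair for 'max c^T x s.t. A x <= b, x >= 0' is:
  Dual:  min b^T y  s.t.  A^T y >= c,  y >= 0.

So the dual LP is:
  minimize  6y1 + 11y2 + 18y3 + 10y4
  subject to:
    y1 + 4y3 + 2y4 >= 5
    y2 + 2y3 + 2y4 >= 5
    y1, y2, y3, y4 >= 0

Solving the primal: x* = (4, 1).
  primal value c^T x* = 25.
Solving the dual: y* = (0, 0, 0, 2.5).
  dual value b^T y* = 25.
Strong duality: c^T x* = b^T y*. Confirmed.

25


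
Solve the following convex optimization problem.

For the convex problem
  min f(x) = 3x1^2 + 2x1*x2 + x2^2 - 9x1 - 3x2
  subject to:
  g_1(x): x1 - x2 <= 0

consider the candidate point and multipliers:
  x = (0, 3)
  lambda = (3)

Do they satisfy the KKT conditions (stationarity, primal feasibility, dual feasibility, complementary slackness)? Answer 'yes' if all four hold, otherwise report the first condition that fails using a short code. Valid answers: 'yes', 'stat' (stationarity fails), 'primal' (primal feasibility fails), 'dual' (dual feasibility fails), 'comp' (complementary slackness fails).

Gradient of f: grad f(x) = Q x + c = (-3, 3)
Constraint values g_i(x) = a_i^T x - b_i:
  g_1((0, 3)) = -3
Stationarity residual: grad f(x) + sum_i lambda_i a_i = (0, 0)
  -> stationarity OK
Primal feasibility (all g_i <= 0): OK
Dual feasibility (all lambda_i >= 0): OK
Complementary slackness (lambda_i * g_i(x) = 0 for all i): FAILS

Verdict: the first failing condition is complementary_slackness -> comp.

comp


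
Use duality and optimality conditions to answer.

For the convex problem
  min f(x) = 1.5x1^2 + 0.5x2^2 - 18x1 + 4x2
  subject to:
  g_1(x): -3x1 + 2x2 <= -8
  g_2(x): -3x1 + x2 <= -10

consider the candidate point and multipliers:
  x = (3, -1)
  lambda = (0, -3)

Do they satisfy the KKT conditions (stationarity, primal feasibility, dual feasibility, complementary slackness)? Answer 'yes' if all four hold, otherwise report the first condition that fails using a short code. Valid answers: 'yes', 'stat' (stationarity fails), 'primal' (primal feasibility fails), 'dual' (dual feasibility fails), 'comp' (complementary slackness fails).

Gradient of f: grad f(x) = Q x + c = (-9, 3)
Constraint values g_i(x) = a_i^T x - b_i:
  g_1((3, -1)) = -3
  g_2((3, -1)) = 0
Stationarity residual: grad f(x) + sum_i lambda_i a_i = (0, 0)
  -> stationarity OK
Primal feasibility (all g_i <= 0): OK
Dual feasibility (all lambda_i >= 0): FAILS
Complementary slackness (lambda_i * g_i(x) = 0 for all i): OK

Verdict: the first failing condition is dual_feasibility -> dual.

dual


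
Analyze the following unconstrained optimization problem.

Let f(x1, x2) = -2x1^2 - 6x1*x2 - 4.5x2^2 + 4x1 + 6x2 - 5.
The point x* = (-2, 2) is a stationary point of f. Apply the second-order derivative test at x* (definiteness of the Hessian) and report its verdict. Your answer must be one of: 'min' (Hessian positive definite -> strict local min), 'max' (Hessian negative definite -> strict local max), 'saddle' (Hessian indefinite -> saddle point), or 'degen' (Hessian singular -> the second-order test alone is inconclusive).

Compute the Hessian H = grad^2 f:
  H = [[-4, -6], [-6, -9]]
Verify stationarity: grad f(x*) = H x* + g = (0, 0).
Eigenvalues of H: -13, 0.
H has a zero eigenvalue (singular; negative semidefinite but not definite), so H is neither positive definite, negative definite, nor indefinite. The second-order test alone is inconclusive -> degen.
(Indeed, f is constant along the null direction of H through x*, so x* is not a strict local extremum.)

degen


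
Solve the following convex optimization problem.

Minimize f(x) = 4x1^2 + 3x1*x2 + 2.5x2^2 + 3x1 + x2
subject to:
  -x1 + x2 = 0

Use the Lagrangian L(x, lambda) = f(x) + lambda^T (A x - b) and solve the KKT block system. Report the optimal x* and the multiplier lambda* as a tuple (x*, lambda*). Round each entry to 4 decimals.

Form the Lagrangian:
  L(x, lambda) = (1/2) x^T Q x + c^T x + lambda^T (A x - b)
Stationarity (grad_x L = 0): Q x + c + A^T lambda = 0.
Primal feasibility: A x = b.

This gives the KKT block system:
  [ Q   A^T ] [ x     ]   [-c ]
  [ A    0  ] [ lambda ] = [ b ]

Solving the linear system:
  x*      = (-0.2105, -0.2105)
  lambda* = (0.6842)
  f(x*)   = -0.4211

x* = (-0.2105, -0.2105), lambda* = (0.6842)


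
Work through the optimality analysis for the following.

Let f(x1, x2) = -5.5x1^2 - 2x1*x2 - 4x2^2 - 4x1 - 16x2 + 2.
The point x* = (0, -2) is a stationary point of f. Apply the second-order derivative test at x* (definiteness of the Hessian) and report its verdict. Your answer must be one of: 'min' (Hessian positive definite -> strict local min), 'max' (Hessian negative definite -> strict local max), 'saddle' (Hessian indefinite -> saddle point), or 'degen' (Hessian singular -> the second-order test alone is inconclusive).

Compute the Hessian H = grad^2 f:
  H = [[-11, -2], [-2, -8]]
Verify stationarity: grad f(x*) = H x* + g = (0, 0).
Eigenvalues of H: -12, -7.
Both eigenvalues < 0, so H is negative definite -> x* is a strict local max.

max
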